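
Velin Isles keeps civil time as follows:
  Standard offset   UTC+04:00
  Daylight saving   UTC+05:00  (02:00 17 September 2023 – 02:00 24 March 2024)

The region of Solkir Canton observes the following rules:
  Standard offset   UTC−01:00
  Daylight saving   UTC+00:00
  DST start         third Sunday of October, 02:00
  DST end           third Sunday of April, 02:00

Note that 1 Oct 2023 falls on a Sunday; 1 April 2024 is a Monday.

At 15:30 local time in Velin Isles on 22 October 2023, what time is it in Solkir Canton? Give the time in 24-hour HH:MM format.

22 October 2023 lies within the daylight-saving period (17 September 2023 – 24 March 2024), so Velin Isles is on daylight time, UTC+05:00.
15:30 Velin Isles − 5h = 10:30 UTC.
1 October 2023 is a Sunday, so the first Sunday is October 1 and the third is October 15.
1 April 2024 is a Monday, so the first Sunday is April 7 and the third is April 21.
At the standard offset (UTC−01:00), 10:30 UTC − 1h = 09:30 Solkir Canton standard time.
The standard-time date in Solkir Canton, 22 October 2023, lies within the daylight-saving period (15 October 2023 – 21 April 2024), so Solkir Canton is on daylight time, UTC+00:00.
10:30 UTC + 0h = 10:30 Solkir Canton.

10:30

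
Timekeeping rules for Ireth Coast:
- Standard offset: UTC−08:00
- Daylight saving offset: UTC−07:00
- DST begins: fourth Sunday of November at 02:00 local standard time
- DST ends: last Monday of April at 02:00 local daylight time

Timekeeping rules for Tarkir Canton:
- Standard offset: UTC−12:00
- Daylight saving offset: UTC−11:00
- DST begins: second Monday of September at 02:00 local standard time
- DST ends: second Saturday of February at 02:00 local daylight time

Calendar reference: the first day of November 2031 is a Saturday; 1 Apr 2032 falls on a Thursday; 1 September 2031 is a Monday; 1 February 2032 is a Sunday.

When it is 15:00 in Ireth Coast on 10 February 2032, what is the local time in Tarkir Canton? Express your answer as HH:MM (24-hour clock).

11:00

1 November 2031 is a Saturday, so the first Sunday is November 2 and the fourth is November 23.
1 April 2032 is a Thursday, so Mondays fall on 5, 12, 19, 26; the last is April 26.
10 February 2032 lies within the daylight-saving period (23 November 2031 – 26 April 2032), so Ireth Coast is on daylight time, UTC−07:00.
15:00 Ireth Coast + 7h = 22:00 UTC.
1 September 2031 is a Monday, so the first Monday is September 1 and the second is September 8.
1 February 2032 is a Sunday, so the first Saturday is February 7 and the second is February 14.
At the standard offset (UTC−12:00), 22:00 UTC − 12h = 10:00 Tarkir Canton standard time.
The standard-time date in Tarkir Canton, 10 February 2032, falls between 8 September 2031 and 14 February 2032, so daylight saving is in effect and Tarkir Canton is at UTC−11:00.
22:00 UTC − 11h = 11:00 Tarkir Canton.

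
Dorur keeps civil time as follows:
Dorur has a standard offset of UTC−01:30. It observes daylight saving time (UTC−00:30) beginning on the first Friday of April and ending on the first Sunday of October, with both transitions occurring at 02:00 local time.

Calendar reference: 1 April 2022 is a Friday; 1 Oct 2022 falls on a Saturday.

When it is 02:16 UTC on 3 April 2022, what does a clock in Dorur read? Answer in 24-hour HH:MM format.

01:46

1 April 2022 is a Friday, so the first Friday is April 1.
1 October 2022 is a Saturday, so the first Sunday is October 2.
At the standard offset (UTC−01:30), 02:16 UTC − 1h30m = 00:46 Dorur standard time.
The standard-time date in Dorur, 3 April 2022, lies within the daylight-saving period (1 April – 2 October), so Dorur is on daylight time, UTC−00:30.
02:16 UTC − 0h30m = 01:46 local.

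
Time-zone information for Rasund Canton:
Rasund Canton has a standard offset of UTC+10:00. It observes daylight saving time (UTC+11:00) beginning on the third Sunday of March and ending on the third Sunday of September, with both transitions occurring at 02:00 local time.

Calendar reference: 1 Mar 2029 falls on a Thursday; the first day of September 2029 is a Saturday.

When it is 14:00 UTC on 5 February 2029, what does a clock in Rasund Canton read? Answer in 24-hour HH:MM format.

00:00

1 March 2029 is a Thursday, so the first Sunday is March 4 and the third is March 18.
1 September 2029 is a Saturday, so the first Sunday is September 2 and the third is September 16.
At the standard offset (UTC+10:00), 14:00 UTC + 10h = 00:00 Rasund Canton standard time (rolling into the next day, 6 February 2029).
The standard-time date in Rasund Canton, 6 February 2029, does not fall between 18 March and 16 September, so daylight saving is not in effect and Rasund Canton is at UTC+10:00.
14:00 UTC + 10h = 00:00 local (rolling into the next day, 6 February 2029).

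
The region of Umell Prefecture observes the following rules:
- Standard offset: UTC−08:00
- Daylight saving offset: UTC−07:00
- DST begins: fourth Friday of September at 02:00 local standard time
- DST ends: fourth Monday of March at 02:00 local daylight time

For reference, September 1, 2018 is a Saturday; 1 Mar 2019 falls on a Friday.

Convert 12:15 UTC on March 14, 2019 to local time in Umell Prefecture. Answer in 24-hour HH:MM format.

05:15

1 September 2018 is a Saturday, so the first Friday is September 7 and the fourth is September 28.
1 March 2019 is a Friday, so the first Monday is March 4 and the fourth is March 25.
At the standard offset (UTC−08:00), 12:15 UTC − 8h = 04:15 Umell Prefecture standard time.
Daylight saving runs 28 September 2018 – 25 March 2019; the standard-time date in Umell Prefecture, March 14, 2019, is inside that window, so Umell Prefecture is at UTC−07:00.
12:15 UTC − 7h = 05:15 local.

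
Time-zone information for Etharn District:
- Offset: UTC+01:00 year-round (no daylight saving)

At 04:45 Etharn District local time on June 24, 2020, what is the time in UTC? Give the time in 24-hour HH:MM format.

Etharn District has no daylight saving, so its offset is UTC+01:00 year-round.
04:45 local − 1h = 03:45 UTC.

03:45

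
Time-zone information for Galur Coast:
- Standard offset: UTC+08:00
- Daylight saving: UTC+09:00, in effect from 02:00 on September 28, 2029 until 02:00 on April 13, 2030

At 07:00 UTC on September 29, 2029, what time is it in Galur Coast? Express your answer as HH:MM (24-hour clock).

At the standard offset (UTC+08:00), 07:00 UTC + 8h = 15:00 Galur Coast standard time.
The standard-time date in Galur Coast, September 29, 2029, lies within the daylight-saving period (28 September 2029 – 13 April 2030), so Galur Coast is on daylight time, UTC+09:00.
07:00 UTC + 9h = 16:00 local.

16:00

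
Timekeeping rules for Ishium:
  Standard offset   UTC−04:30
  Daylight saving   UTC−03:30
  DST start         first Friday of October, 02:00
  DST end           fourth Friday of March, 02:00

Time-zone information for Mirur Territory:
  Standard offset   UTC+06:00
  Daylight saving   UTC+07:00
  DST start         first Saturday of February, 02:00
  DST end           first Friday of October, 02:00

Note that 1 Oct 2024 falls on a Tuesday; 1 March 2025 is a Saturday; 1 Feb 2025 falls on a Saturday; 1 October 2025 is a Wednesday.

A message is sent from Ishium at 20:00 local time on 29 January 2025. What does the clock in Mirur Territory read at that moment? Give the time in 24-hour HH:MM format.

05:30

1 October 2024 is a Tuesday, so the first Friday is October 4.
1 March 2025 is a Saturday, so the first Friday is March 7 and the fourth is March 28.
29 January 2025 lies within the daylight-saving period (4 October 2024 – 28 March 2025), so Ishium is on daylight time, UTC−03:30.
20:00 Ishium + 3h30m = 23:30 UTC.
1 February 2025 is a Saturday, so the first Saturday is February 1.
1 October 2025 is a Wednesday, so the first Friday is October 3.
At the standard offset (UTC+06:00), 23:30 UTC + 6h = 05:30 Mirur Territory standard time (rolling into the next day, 30 January 2025).
The standard-time date in Mirur Territory, 30 January 2025, is outside the daylight-saving period (1 February – 3 October), so Mirur Territory is on standard time, UTC+06:00.
23:30 UTC + 6h = 05:30 Mirur Territory (rolling into the next day, 30 January 2025).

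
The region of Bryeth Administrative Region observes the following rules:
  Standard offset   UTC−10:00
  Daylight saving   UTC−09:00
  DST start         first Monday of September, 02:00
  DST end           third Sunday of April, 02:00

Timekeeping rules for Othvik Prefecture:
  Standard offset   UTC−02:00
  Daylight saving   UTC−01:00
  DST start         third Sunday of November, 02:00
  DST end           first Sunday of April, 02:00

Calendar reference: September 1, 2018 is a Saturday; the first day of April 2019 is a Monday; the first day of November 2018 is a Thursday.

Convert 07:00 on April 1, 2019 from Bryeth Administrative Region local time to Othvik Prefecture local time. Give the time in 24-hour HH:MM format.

15:00

1 September 2018 is a Saturday, so the first Monday is September 3.
1 April 2019 is a Monday, so the first Sunday is April 7 and the third is April 21.
April 1, 2019 falls between 3 September 2018 and 21 April 2019, so daylight saving is in effect and Bryeth Administrative Region is at UTC−09:00.
07:00 Bryeth Administrative Region + 9h = 16:00 UTC.
1 November 2018 is a Thursday, so the first Sunday is November 4 and the third is November 18.
1 April 2019 is a Monday, so the first Sunday is April 7.
At the standard offset (UTC−02:00), 16:00 UTC − 2h = 14:00 Othvik Prefecture standard time.
Daylight saving runs 18 November 2018 – 7 April 2019; the standard-time date in Othvik Prefecture, April 1, 2019, is inside that window, so Othvik Prefecture is at UTC−01:00.
16:00 UTC − 1h = 15:00 Othvik Prefecture.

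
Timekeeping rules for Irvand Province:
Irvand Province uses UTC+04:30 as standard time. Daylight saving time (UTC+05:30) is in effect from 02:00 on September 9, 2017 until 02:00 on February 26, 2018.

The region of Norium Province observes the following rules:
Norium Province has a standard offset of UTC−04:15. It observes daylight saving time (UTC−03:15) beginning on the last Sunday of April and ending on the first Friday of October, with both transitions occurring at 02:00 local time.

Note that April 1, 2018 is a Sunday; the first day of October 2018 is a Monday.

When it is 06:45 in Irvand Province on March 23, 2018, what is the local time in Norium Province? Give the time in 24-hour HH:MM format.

22:00

March 23, 2018 is outside the daylight-saving period (9 September 2017 – 26 February 2018), so Irvand Province is on standard time, UTC+04:30.
06:45 Irvand Province − 4h30m = 02:15 UTC.
1 April 2018 is a Sunday, so Sundays fall on 1, 8, 15, 22, 29; the last is April 29.
1 October 2018 is a Monday, so the first Friday is October 5.
At the standard offset (UTC−04:15), 02:15 UTC − 4h15m = 22:00 Norium Province standard time (rolling into the previous day, 22 March 2018).
The standard-time date in Norium Province, March 22, 2018, does not fall between 29 April and 5 October, so daylight saving is not in effect and Norium Province is at UTC−04:15.
02:15 UTC − 4h15m = 22:00 Norium Province (rolling into the previous day, 22 March 2018).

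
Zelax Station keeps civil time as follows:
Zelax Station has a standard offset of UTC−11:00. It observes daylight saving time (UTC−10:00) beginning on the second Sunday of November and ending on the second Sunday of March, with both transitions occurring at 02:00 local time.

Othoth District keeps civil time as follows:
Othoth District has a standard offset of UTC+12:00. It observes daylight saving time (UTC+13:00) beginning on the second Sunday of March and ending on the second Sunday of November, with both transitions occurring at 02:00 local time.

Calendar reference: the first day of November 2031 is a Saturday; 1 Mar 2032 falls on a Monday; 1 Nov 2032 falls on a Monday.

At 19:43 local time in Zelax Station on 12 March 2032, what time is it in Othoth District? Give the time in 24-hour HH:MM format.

1 November 2031 is a Saturday, so the first Sunday is November 2 and the second is November 9.
1 March 2032 is a Monday, so the first Sunday is March 7 and the second is March 14.
12 March 2032 falls between 9 November 2031 and 14 March 2032, so daylight saving is in effect and Zelax Station is at UTC−10:00.
19:43 Zelax Station + 10h = 05:43 UTC (rolling into the next day, 13 March 2032).
1 March 2032 is a Monday, so the first Sunday is March 7 and the second is March 14.
1 November 2032 is a Monday, so the first Sunday is November 7 and the second is November 14.
At the standard offset (UTC+12:00), 05:43 UTC + 12h = 17:43 Othoth District standard time.
The standard-time date in Othoth District, 13 March 2032, is outside the daylight-saving period (14 March – 14 November), so Othoth District is on standard time, UTC+12:00.
05:43 UTC + 12h = 17:43 Othoth District.

17:43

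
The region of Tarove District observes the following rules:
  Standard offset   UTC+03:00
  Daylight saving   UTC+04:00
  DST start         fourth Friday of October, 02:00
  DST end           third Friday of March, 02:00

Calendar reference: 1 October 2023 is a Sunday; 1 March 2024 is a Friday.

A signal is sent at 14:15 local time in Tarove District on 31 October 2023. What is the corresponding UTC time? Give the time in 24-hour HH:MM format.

10:15

1 October 2023 is a Sunday, so the first Friday is October 6 and the fourth is October 27.
1 March 2024 is a Friday, so the first Friday is March 1 and the third is March 15.
Daylight saving runs 27 October 2023 – 15 March 2024; 31 October 2023 is inside that window, so Tarove District is at UTC+04:00.
14:15 local − 4h = 10:15 UTC.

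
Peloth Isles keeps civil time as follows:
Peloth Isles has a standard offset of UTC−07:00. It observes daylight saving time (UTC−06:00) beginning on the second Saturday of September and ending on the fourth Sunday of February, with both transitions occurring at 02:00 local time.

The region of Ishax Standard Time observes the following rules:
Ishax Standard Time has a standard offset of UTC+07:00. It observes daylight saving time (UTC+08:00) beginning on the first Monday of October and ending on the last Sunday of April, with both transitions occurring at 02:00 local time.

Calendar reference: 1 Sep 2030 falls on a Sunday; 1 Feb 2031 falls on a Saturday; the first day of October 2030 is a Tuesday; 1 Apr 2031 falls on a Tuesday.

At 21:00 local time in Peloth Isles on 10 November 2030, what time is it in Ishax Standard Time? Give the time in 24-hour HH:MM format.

1 September 2030 is a Sunday, so the first Saturday is September 7 and the second is September 14.
1 February 2031 is a Saturday, so the first Sunday is February 2 and the fourth is February 23.
10 November 2030 lies within the daylight-saving period (14 September 2030 – 23 February 2031), so Peloth Isles is on daylight time, UTC−06:00.
21:00 Peloth Isles + 6h = 03:00 UTC (rolling into the next day, 11 November 2030).
1 October 2030 is a Tuesday, so the first Monday is October 7.
1 April 2031 is a Tuesday, so Sundays fall on 6, 13, 20, 27; the last is April 27.
At the standard offset (UTC+07:00), 03:00 UTC + 7h = 10:00 Ishax Standard Time standard time.
The standard-time date in Ishax Standard Time, 11 November 2030, lies within the daylight-saving period (7 October 2030 – 27 April 2031), so Ishax Standard Time is on daylight time, UTC+08:00.
03:00 UTC + 8h = 11:00 Ishax Standard Time.

11:00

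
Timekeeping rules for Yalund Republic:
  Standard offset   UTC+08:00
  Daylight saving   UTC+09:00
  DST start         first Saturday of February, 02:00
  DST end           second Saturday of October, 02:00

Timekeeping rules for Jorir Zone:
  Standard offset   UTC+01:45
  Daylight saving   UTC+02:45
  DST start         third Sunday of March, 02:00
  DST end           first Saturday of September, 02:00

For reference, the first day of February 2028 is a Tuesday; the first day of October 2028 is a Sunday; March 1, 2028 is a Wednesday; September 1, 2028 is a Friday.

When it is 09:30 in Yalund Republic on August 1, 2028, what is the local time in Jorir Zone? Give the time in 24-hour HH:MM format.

1 February 2028 is a Tuesday, so the first Saturday is February 5.
1 October 2028 is a Sunday, so the first Saturday is October 7 and the second is October 14.
August 1, 2028 falls between 5 February and 14 October, so daylight saving is in effect and Yalund Republic is at UTC+09:00.
09:30 Yalund Republic − 9h = 00:30 UTC.
1 March 2028 is a Wednesday, so the first Sunday is March 5 and the third is March 19.
1 September 2028 is a Friday, so the first Saturday is September 2.
At the standard offset (UTC+01:45), 00:30 UTC + 1h45m = 02:15 Jorir Zone standard time.
Daylight saving runs 19 March – 2 September; the standard-time date in Jorir Zone, August 1, 2028, is inside that window, so Jorir Zone is at UTC+02:45.
00:30 UTC + 2h45m = 03:15 Jorir Zone.

03:15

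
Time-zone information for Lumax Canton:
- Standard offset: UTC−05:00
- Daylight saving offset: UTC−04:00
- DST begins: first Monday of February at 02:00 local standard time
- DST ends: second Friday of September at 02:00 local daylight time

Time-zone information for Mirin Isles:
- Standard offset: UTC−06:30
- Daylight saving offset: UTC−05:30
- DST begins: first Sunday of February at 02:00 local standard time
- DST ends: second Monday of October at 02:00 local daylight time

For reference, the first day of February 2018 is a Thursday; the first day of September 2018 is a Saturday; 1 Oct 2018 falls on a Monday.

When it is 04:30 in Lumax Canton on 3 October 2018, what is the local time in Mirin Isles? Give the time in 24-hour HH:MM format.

1 February 2018 is a Thursday, so the first Monday is February 5.
1 September 2018 is a Saturday, so the first Friday is September 7 and the second is September 14.
Daylight saving runs 5 February – 14 September; 3 October 2018 is outside that window, so Lumax Canton is on standard time at UTC−05:00.
04:30 Lumax Canton + 5h = 09:30 UTC.
1 February 2018 is a Thursday, so the first Sunday is February 4.
1 October 2018 is a Monday, so the first Monday is October 1 and the second is October 8.
At the standard offset (UTC−06:30), 09:30 UTC − 6h30m = 03:00 Mirin Isles standard time.
The standard-time date in Mirin Isles, 3 October 2018, lies within the daylight-saving period (4 February – 8 October), so Mirin Isles is on daylight time, UTC−05:30.
09:30 UTC − 5h30m = 04:00 Mirin Isles.

04:00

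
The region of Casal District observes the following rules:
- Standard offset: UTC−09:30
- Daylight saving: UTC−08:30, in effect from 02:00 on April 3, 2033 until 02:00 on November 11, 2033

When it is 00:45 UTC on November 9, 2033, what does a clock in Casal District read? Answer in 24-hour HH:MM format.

16:15

At the standard offset (UTC−09:30), 00:45 UTC − 9h30m = 15:15 Casal District standard time (rolling into the previous day, 8 November 2033).
The standard-time date in Casal District, November 8, 2033, falls between 3 April and 11 November, so daylight saving is in effect and Casal District is at UTC−08:30.
00:45 UTC − 8h30m = 16:15 local (rolling into the previous day, 8 November 2033).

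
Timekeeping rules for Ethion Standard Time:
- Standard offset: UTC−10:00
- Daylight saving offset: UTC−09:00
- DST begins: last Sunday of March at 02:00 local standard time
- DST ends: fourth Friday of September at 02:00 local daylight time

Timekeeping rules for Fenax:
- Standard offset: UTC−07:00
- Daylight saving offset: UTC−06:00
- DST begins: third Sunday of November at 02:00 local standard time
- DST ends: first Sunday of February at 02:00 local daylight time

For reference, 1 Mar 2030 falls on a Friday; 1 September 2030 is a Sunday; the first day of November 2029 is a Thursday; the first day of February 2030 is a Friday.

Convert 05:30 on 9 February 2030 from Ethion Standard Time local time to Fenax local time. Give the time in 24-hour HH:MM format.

1 March 2030 is a Friday, so Sundays fall on 3, 10, 17, 24, 31; the last is March 31.
1 September 2030 is a Sunday, so the first Friday is September 6 and the fourth is September 27.
9 February 2030 does not fall between 31 March and 27 September, so daylight saving is not in effect and Ethion Standard Time is at UTC−10:00.
05:30 Ethion Standard Time + 10h = 15:30 UTC.
1 November 2029 is a Thursday, so the first Sunday is November 4 and the third is November 18.
1 February 2030 is a Friday, so the first Sunday is February 3.
At the standard offset (UTC−07:00), 15:30 UTC − 7h = 08:30 Fenax standard time.
The standard-time date in Fenax, 9 February 2030, is outside the daylight-saving period (18 November 2029 – 3 February 2030), so Fenax is on standard time, UTC−07:00.
15:30 UTC − 7h = 08:30 Fenax.

08:30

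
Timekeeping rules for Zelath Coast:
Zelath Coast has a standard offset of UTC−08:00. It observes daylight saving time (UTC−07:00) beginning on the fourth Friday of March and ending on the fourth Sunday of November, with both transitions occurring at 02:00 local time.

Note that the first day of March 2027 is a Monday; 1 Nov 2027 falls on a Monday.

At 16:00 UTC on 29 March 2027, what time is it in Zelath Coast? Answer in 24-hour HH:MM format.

09:00

1 March 2027 is a Monday, so the first Friday is March 5 and the fourth is March 26.
1 November 2027 is a Monday, so the first Sunday is November 7 and the fourth is November 28.
At the standard offset (UTC−08:00), 16:00 UTC − 8h = 08:00 Zelath Coast standard time.
Daylight saving runs 26 March – 28 November; the standard-time date in Zelath Coast, 29 March 2027, is inside that window, so Zelath Coast is at UTC−07:00.
16:00 UTC − 7h = 09:00 local.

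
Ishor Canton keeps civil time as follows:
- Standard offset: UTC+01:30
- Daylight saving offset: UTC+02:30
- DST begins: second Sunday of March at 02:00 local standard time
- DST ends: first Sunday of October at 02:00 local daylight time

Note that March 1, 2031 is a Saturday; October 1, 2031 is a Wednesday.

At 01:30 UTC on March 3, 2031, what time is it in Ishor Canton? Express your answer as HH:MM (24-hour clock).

1 March 2031 is a Saturday, so the first Sunday is March 2 and the second is March 9.
1 October 2031 is a Wednesday, so the first Sunday is October 5.
At the standard offset (UTC+01:30), 01:30 UTC + 1h30m = 03:00 Ishor Canton standard time.
The standard-time date in Ishor Canton, March 3, 2031, does not fall between 9 March and 5 October, so daylight saving is not in effect and Ishor Canton is at UTC+01:30.
01:30 UTC + 1h30m = 03:00 local.

03:00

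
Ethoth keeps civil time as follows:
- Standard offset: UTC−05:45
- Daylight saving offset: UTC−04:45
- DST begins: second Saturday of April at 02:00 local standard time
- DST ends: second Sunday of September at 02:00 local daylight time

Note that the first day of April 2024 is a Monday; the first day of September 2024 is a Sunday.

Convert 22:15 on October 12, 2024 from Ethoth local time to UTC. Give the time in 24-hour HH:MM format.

04:00

1 April 2024 is a Monday, so the first Saturday is April 6 and the second is April 13.
1 September 2024 is a Sunday, so the first Sunday is September 1 and the second is September 8.
October 12, 2024 does not fall between 13 April and 8 September, so daylight saving is not in effect and Ethoth is at UTC−05:45.
22:15 local + 5h45m = 04:00 UTC (rolling into the next day, 13 October 2024).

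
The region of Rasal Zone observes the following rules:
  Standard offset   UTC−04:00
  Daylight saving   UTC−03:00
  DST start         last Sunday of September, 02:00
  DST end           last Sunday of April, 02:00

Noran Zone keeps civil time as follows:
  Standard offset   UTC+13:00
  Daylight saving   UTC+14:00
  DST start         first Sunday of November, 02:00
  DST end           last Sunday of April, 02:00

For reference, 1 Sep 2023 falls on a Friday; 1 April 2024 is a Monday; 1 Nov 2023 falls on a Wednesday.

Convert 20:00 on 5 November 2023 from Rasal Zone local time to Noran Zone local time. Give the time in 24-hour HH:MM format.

1 September 2023 is a Friday, so Sundays fall on 3, 10, 17, 24; the last is September 24.
1 April 2024 is a Monday, so Sundays fall on 7, 14, 21, 28; the last is April 28.
5 November 2023 lies within the daylight-saving period (24 September 2023 – 28 April 2024), so Rasal Zone is on daylight time, UTC−03:00.
20:00 Rasal Zone + 3h = 23:00 UTC.
1 November 2023 is a Wednesday, so the first Sunday is November 5.
1 April 2024 is a Monday, so Sundays fall on 7, 14, 21, 28; the last is April 28.
At the standard offset (UTC+13:00), 23:00 UTC + 13h = 12:00 Noran Zone standard time (rolling into the next day, 6 November 2023).
The standard-time date in Noran Zone, 6 November 2023, lies within the daylight-saving period (5 November 2023 – 28 April 2024), so Noran Zone is on daylight time, UTC+14:00.
23:00 UTC + 14h = 13:00 Noran Zone (rolling into the next day, 6 November 2023).

13:00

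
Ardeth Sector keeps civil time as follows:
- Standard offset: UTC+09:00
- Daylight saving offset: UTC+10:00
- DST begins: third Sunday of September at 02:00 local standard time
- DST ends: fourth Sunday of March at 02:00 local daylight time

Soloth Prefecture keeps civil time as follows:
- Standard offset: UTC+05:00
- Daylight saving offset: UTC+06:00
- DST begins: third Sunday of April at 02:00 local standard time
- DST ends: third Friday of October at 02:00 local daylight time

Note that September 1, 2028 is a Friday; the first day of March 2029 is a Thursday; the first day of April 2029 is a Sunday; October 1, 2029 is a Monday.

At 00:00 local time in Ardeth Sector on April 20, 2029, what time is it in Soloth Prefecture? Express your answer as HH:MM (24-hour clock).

21:00

1 September 2028 is a Friday, so the first Sunday is September 3 and the third is September 17.
1 March 2029 is a Thursday, so the first Sunday is March 4 and the fourth is March 25.
April 20, 2029 is outside the daylight-saving period (17 September 2028 – 25 March 2029), so Ardeth Sector is on standard time, UTC+09:00.
00:00 Ardeth Sector − 9h = 15:00 UTC (rolling into the previous day, 19 April 2029).
1 April 2029 is a Sunday, so the first Sunday is April 1 and the third is April 15.
1 October 2029 is a Monday, so the first Friday is October 5 and the third is October 19.
At the standard offset (UTC+05:00), 15:00 UTC + 5h = 20:00 Soloth Prefecture standard time.
The standard-time date in Soloth Prefecture, April 19, 2029, falls between 15 April and 19 October, so daylight saving is in effect and Soloth Prefecture is at UTC+06:00.
15:00 UTC + 6h = 21:00 Soloth Prefecture.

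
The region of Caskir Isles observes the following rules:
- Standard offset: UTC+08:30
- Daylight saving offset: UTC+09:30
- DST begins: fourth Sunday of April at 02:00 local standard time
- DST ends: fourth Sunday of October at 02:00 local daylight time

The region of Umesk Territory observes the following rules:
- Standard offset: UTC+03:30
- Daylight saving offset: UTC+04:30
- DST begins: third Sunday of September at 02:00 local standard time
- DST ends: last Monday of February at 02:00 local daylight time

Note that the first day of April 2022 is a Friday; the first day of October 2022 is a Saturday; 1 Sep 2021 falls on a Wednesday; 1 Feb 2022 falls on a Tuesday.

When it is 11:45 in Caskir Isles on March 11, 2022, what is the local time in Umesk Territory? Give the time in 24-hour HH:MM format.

06:45

1 April 2022 is a Friday, so the first Sunday is April 3 and the fourth is April 24.
1 October 2022 is a Saturday, so the first Sunday is October 2 and the fourth is October 23.
Daylight saving runs 24 April – 23 October; March 11, 2022 is outside that window, so Caskir Isles is on standard time at UTC+08:30.
11:45 Caskir Isles − 8h30m = 03:15 UTC.
1 September 2021 is a Wednesday, so the first Sunday is September 5 and the third is September 19.
1 February 2022 is a Tuesday, so Mondays fall on 7, 14, 21, 28; the last is February 28.
At the standard offset (UTC+03:30), 03:15 UTC + 3h30m = 06:45 Umesk Territory standard time.
The standard-time date in Umesk Territory, March 11, 2022, does not fall between 19 September 2021 and 28 February 2022, so daylight saving is not in effect and Umesk Territory is at UTC+03:30.
03:15 UTC + 3h30m = 06:45 Umesk Territory.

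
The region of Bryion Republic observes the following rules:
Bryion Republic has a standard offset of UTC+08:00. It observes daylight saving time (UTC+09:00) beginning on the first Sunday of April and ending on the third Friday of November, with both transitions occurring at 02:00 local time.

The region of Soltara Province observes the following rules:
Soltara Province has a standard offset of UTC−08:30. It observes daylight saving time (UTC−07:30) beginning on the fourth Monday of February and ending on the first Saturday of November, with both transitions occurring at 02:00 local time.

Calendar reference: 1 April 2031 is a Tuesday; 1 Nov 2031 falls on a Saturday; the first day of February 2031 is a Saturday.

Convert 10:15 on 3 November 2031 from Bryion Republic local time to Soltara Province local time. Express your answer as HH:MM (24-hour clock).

1 April 2031 is a Tuesday, so the first Sunday is April 6.
1 November 2031 is a Saturday, so the first Friday is November 7 and the third is November 21.
Daylight saving runs 6 April – 21 November; 3 November 2031 is inside that window, so Bryion Republic is at UTC+09:00.
10:15 Bryion Republic − 9h = 01:15 UTC.
1 February 2031 is a Saturday, so the first Monday is February 3 and the fourth is February 24.
1 November 2031 is a Saturday, so the first Saturday is November 1.
At the standard offset (UTC−08:30), 01:15 UTC − 8h30m = 16:45 Soltara Province standard time (rolling into the previous day, 2 November 2031).
Daylight saving runs 24 February – 1 November; the standard-time date in Soltara Province, 2 November 2031, is outside that window, so Soltara Province is on standard time at UTC−08:30.
01:15 UTC − 8h30m = 16:45 Soltara Province (rolling into the previous day, 2 November 2031).

16:45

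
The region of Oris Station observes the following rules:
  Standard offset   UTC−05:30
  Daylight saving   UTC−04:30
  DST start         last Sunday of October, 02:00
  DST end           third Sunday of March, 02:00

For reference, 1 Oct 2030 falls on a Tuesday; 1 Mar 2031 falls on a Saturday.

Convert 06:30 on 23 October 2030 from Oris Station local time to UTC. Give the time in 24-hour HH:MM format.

12:00

1 October 2030 is a Tuesday, so Sundays fall on 6, 13, 20, 27; the last is October 27.
1 March 2031 is a Saturday, so the first Sunday is March 2 and the third is March 16.
Daylight saving runs 27 October 2030 – 16 March 2031; 23 October 2030 is outside that window, so Oris Station is on standard time at UTC−05:30.
06:30 local + 5h30m = 12:00 UTC.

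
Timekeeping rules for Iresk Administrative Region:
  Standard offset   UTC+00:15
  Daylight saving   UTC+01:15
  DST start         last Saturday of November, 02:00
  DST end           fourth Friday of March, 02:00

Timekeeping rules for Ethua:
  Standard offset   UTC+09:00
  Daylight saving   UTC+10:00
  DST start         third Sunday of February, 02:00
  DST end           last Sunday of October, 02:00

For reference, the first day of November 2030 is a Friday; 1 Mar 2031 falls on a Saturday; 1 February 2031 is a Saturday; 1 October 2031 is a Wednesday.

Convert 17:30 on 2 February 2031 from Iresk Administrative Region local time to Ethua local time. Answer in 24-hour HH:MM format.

1 November 2030 is a Friday, so Saturdays fall on 2, 9, 16, 23, 30; the last is November 30.
1 March 2031 is a Saturday, so the first Friday is March 7 and the fourth is March 28.
2 February 2031 lies within the daylight-saving period (30 November 2030 – 28 March 2031), so Iresk Administrative Region is on daylight time, UTC+01:15.
17:30 Iresk Administrative Region − 1h15m = 16:15 UTC.
1 February 2031 is a Saturday, so the first Sunday is February 2 and the third is February 16.
1 October 2031 is a Wednesday, so Sundays fall on 5, 12, 19, 26; the last is October 26.
At the standard offset (UTC+09:00), 16:15 UTC + 9h = 01:15 Ethua standard time (rolling into the next day, 3 February 2031).
Daylight saving runs 16 February – 26 October; the standard-time date in Ethua, 3 February 2031, is outside that window, so Ethua is on standard time at UTC+09:00.
16:15 UTC + 9h = 01:15 Ethua (rolling into the next day, 3 February 2031).

01:15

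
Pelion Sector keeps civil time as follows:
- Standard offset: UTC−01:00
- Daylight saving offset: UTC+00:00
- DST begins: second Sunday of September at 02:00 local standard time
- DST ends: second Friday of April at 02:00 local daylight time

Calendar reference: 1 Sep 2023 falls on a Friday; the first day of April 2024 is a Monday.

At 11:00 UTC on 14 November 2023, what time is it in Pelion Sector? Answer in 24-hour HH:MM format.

1 September 2023 is a Friday, so the first Sunday is September 3 and the second is September 10.
1 April 2024 is a Monday, so the first Friday is April 5 and the second is April 12.
At the standard offset (UTC−01:00), 11:00 UTC − 1h = 10:00 Pelion Sector standard time.
The standard-time date in Pelion Sector, 14 November 2023, falls between 10 September 2023 and 12 April 2024, so daylight saving is in effect and Pelion Sector is at UTC+00:00.
11:00 UTC + 0h = 11:00 local.

11:00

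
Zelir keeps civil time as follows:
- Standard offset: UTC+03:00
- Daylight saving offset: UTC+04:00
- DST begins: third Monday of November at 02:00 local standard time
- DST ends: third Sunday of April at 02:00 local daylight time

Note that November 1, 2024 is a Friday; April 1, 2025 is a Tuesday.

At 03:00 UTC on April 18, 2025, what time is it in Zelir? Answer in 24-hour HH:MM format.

1 November 2024 is a Friday, so the first Monday is November 4 and the third is November 18.
1 April 2025 is a Tuesday, so the first Sunday is April 6 and the third is April 20.
At the standard offset (UTC+03:00), 03:00 UTC + 3h = 06:00 Zelir standard time.
Daylight saving runs 18 November 2024 – 20 April 2025; the standard-time date in Zelir, April 18, 2025, is inside that window, so Zelir is at UTC+04:00.
03:00 UTC + 4h = 07:00 local.

07:00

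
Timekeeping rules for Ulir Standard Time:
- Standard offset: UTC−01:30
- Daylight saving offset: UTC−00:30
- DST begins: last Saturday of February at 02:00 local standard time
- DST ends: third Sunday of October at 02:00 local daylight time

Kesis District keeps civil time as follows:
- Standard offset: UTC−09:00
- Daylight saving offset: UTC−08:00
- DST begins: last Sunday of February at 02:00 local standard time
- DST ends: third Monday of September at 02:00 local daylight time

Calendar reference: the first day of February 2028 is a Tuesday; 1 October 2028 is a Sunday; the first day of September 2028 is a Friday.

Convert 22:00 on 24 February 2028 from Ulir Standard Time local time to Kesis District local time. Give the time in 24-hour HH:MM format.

1 February 2028 is a Tuesday, so Saturdays fall on 5, 12, 19, 26; the last is February 26.
1 October 2028 is a Sunday, so the first Sunday is October 1 and the third is October 15.
24 February 2028 does not fall between 26 February and 15 October, so daylight saving is not in effect and Ulir Standard Time is at UTC−01:30.
22:00 Ulir Standard Time + 1h30m = 23:30 UTC.
1 February 2028 is a Tuesday, so Sundays fall on 6, 13, 20, 27; the last is February 27.
1 September 2028 is a Friday, so the first Monday is September 4 and the third is September 18.
At the standard offset (UTC−09:00), 23:30 UTC − 9h = 14:30 Kesis District standard time.
Daylight saving runs 27 February – 18 September; the standard-time date in Kesis District, 24 February 2028, is outside that window, so Kesis District is on standard time at UTC−09:00.
23:30 UTC − 9h = 14:30 Kesis District.

14:30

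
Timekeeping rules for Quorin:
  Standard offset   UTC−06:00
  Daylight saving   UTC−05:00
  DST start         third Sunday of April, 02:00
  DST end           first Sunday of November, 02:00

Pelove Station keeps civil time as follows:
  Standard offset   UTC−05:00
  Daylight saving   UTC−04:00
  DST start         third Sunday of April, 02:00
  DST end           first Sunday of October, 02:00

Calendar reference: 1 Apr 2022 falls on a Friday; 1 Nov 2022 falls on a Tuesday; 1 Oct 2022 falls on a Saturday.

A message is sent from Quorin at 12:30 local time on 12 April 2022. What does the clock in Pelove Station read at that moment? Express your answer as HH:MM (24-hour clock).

1 April 2022 is a Friday, so the first Sunday is April 3 and the third is April 17.
1 November 2022 is a Tuesday, so the first Sunday is November 6.
12 April 2022 does not fall between 17 April and 6 November, so daylight saving is not in effect and Quorin is at UTC−06:00.
12:30 Quorin + 6h = 18:30 UTC.
1 April 2022 is a Friday, so the first Sunday is April 3 and the third is April 17.
1 October 2022 is a Saturday, so the first Sunday is October 2.
At the standard offset (UTC−05:00), 18:30 UTC − 5h = 13:30 Pelove Station standard time.
The standard-time date in Pelove Station, 12 April 2022, does not fall between 17 April and 2 October, so daylight saving is not in effect and Pelove Station is at UTC−05:00.
18:30 UTC − 5h = 13:30 Pelove Station.

13:30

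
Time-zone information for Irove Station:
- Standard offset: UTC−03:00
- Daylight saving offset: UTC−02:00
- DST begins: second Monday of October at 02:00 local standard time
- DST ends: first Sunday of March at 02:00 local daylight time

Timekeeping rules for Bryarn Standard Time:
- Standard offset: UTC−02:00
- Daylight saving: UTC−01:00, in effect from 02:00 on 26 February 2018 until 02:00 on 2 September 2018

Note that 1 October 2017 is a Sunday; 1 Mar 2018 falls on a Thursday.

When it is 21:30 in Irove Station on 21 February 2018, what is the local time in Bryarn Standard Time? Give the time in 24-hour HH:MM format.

1 October 2017 is a Sunday, so the first Monday is October 2 and the second is October 9.
1 March 2018 is a Thursday, so the first Sunday is March 4.
21 February 2018 lies within the daylight-saving period (9 October 2017 – 4 March 2018), so Irove Station is on daylight time, UTC−02:00.
21:30 Irove Station + 2h = 23:30 UTC.
At the standard offset (UTC−02:00), 23:30 UTC − 2h = 21:30 Bryarn Standard Time standard time.
The standard-time date in Bryarn Standard Time, 21 February 2018, is outside the daylight-saving period (26 February – 2 September), so Bryarn Standard Time is on standard time, UTC−02:00.
23:30 UTC − 2h = 21:30 Bryarn Standard Time.

21:30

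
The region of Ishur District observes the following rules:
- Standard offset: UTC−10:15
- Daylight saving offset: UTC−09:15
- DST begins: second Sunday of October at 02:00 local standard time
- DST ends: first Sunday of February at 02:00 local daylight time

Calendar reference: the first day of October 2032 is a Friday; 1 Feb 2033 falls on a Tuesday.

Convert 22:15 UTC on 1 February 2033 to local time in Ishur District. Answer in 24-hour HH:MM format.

1 October 2032 is a Friday, so the first Sunday is October 3 and the second is October 10.
1 February 2033 is a Tuesday, so the first Sunday is February 6.
At the standard offset (UTC−10:15), 22:15 UTC − 10h15m = 12:00 Ishur District standard time.
The standard-time date in Ishur District, 1 February 2033, falls between 10 October 2032 and 6 February 2033, so daylight saving is in effect and Ishur District is at UTC−09:15.
22:15 UTC − 9h15m = 13:00 local.

13:00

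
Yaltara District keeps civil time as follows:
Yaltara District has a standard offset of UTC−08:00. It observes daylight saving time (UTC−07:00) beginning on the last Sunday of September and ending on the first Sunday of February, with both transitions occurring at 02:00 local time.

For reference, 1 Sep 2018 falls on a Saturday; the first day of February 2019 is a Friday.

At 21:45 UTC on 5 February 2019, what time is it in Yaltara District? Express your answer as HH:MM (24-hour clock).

13:45

1 September 2018 is a Saturday, so Sundays fall on 2, 9, 16, 23, 30; the last is September 30.
1 February 2019 is a Friday, so the first Sunday is February 3.
At the standard offset (UTC−08:00), 21:45 UTC − 8h = 13:45 Yaltara District standard time.
The standard-time date in Yaltara District, 5 February 2019, is outside the daylight-saving period (30 September 2018 – 3 February 2019), so Yaltara District is on standard time, UTC−08:00.
21:45 UTC − 8h = 13:45 local.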